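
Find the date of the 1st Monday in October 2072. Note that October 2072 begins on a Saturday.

October 3, 2072

October 2072 begins on a Saturday, so the first Monday is October 3 (2 days later).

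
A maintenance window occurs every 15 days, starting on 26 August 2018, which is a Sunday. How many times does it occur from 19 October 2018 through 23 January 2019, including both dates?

Occurrences land 15·i days after 26 August 2018 for i = 0, 1, 2, …
19 October 2018 is 54 days after the start; 54 ÷ 15 = 3 remainder 9; since the remainder is 9, round up to i = 4. First occurrence in the window: #5 on 25 October 2018 (4×15 = 60 days in).
23 January 2019 is 150 days after the start; 150 ÷ 15 = 10 remainder 0. Last occurrence in the window: #11 on 23 January 2019.
Occurrences #5 through #11: 7 in total.

7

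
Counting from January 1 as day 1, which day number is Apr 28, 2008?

Days in months before Apr: 31 + 29 + 31 = 91.
Plus 28 days into Apr → day 119.

119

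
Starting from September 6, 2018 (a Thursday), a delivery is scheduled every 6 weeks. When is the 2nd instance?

October 18, 2018

The 2nd occurrence is 1 interval after the first: 1 × 42 = 42 days after September 6, 2018.
September has 30 days — 24 days to the end of September leaves 18.
18 days into October → October 18, 2018.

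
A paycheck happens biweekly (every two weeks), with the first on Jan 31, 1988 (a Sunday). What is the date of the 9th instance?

The 9th occurrence is 8 intervals after the first: 8 × 14 = 112 days after Jan 31, 1988.
Jan has 31 days — 0 days to the end of Jan leaves 112.
Feb has 29 days (83 left).
Mar has 31 days (52 left).
Apr has 30 days (22 left).
22 days into May → May 22, 1988.

May 22, 1988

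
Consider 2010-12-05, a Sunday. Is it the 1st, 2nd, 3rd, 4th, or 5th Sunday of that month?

Day 5 falls in week ⌈5/7⌉ of the month.
Days 1–7 hold the 1st Sunday, 8–14 the 2nd, 15–21 the 3rd, 22–28 the 4th, 29–31 the 5th.
5 is in the range for the 1st.

1st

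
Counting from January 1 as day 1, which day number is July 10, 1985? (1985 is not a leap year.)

191

Days in months before July: 31 + 28 + 31 + 30 + 31 + 30 = 181.
Plus 10 days into July → day 191.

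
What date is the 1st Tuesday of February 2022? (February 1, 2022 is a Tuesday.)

February 2022 begins on a Tuesday, so the first Tuesday is February 1.

2022-02-01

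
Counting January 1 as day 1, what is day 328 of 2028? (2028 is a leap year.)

2028-11-23

January has 31 days (328 − 31 = 297 remain).
February has 29 days (297 − 29 = 268 remain).
March has 31 days (268 − 31 = 237 remain).
April has 30 days (237 − 30 = 207 remain).
May has 31 days (207 − 31 = 176 remain).
June has 30 days (176 − 30 = 146 remain).
July has 31 days (146 − 31 = 115 remain).
August has 31 days (115 − 31 = 84 remain).
September has 30 days (84 − 30 = 54 remain).
October has 31 days (54 − 31 = 23 remain).
23 into November → November 23.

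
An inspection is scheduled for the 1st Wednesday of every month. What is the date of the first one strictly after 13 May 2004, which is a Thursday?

May 2004 starts on a Saturday, so its 1st Wednesday is 5 May 2004 (4 days in).
That is not after 13 May 2004, so look at June 2004.
June 2004 starts on a Tuesday, so its 1st Wednesday is 2 June 2004 (1 day in).

2 June 2004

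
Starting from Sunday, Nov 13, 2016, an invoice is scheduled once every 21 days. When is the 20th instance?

The 20th occurrence is 19 intervals after the first: 19 × 21 = 399 days after Nov 13, 2016.
Nov has 30 days — 17 days to the end of Nov leaves 382.
Dec has 31 days (351 left).
Jan has 31 days (320 left).
Feb has 28 days (292 left).
Mar has 31 days (261 left).
Apr has 30 days (231 left).
May has 31 days (200 left).
Jun has 30 days (170 left).
Jul has 31 days (139 left).
Aug has 31 days (108 left).
Sep has 30 days (78 left).
Oct has 31 days (47 left).
Nov has 30 days (17 left).
17 days into Dec → Dec 17, 2017.

Dec 17, 2017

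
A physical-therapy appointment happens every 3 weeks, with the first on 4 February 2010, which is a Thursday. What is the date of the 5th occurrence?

The 5th occurrence is 4 intervals after the first: 4 × 21 = 84 days after 4 February 2010.
February has 28 days — 24 days to the end of February leaves 60.
March has 31 days (29 left).
29 days into April → 29 April 2010.

29 April 2010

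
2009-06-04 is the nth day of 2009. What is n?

155

Days in months before June: 31 + 28 + 31 + 30 + 31 = 151.
Plus 4 days into June → day 155.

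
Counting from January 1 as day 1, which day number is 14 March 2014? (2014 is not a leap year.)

73

Days in months before March: 31 + 28 = 59.
Plus 14 days into March → day 73.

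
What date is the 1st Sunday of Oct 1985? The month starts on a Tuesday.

Oct 1985 begins on a Tuesday, so the first Sunday is Oct 6 (5 days later).

Oct 6, 1985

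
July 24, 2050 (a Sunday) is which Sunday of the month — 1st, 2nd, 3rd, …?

Day 24 falls in week ⌈24/7⌉ of the month.
Days 1–7 hold the 1st Sunday, 8–14 the 2nd, 15–21 the 3rd, 22–28 the 4th, 29–31 the 5th.
24 is in the range for the 4th.

4th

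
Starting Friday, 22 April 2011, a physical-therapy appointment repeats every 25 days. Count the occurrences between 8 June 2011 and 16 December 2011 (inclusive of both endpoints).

8

Occurrences land 25·i days after 22 April 2011 for i = 0, 1, 2, …
8 June 2011 is 47 days after the start; 47 ÷ 25 = 1 remainder 22; since the remainder is 22, round up to i = 2. First occurrence in the window: #3 on 11 June 2011 (2×25 = 50 days in).
16 December 2011 is 238 days after the start; 238 ÷ 25 = 9 remainder 13. Last occurrence in the window: #10 on 3 December 2011.
Occurrences #3 through #10: 8 in total.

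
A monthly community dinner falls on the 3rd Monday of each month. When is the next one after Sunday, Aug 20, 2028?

Aug 21, 2028

Aug 2028 starts on a Tuesday; its first Monday is the 7th, so the 3rd Monday is the 21st — Aug 21, 2028.
Aug 21, 2028 is after Aug 20, 2028, so that is the next one.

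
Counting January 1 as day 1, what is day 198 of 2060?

16 July 2060

January has 31 days (198 − 31 = 167 remain).
February has 29 days (167 − 29 = 138 remain).
March has 31 days (138 − 31 = 107 remain).
April has 30 days (107 − 30 = 77 remain).
May has 31 days (77 − 31 = 46 remain).
June has 30 days (46 − 30 = 16 remain).
16 into July → July 16.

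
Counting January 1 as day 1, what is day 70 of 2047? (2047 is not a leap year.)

January has 31 days (70 − 31 = 39 remain).
February has 28 days (39 − 28 = 11 remain).
11 into March → March 11.

11 March 2047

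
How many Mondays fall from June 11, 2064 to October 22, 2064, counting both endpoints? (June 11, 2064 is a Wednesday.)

19

June 11, 2064 is a Wednesday; the first Monday on or after it is June 16, 2064 (5 days later).
From June 16, 2064 to October 22, 2064: 14 + 31 + 31 + 30 + 22 = 128 days (rest of June, July, August, September, October).
128 ÷ 7 = 18 full weeks with remainder 2, so 18 more Mondays after the first → 19.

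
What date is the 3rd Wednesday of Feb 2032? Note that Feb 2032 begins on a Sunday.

Feb 2032 begins on a Sunday, so the first Wednesday is Feb 4 (3 days later).
The 3rd Wednesday is 2 weeks later: 4 + 14 = 18.

Feb 18, 2032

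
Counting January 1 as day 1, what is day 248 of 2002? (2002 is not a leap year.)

January has 31 days (248 − 31 = 217 remain).
February has 28 days (217 − 28 = 189 remain).
March has 31 days (189 − 31 = 158 remain).
April has 30 days (158 − 30 = 128 remain).
May has 31 days (128 − 31 = 97 remain).
June has 30 days (97 − 30 = 67 remain).
July has 31 days (67 − 31 = 36 remain).
August has 31 days (36 − 31 = 5 remain).
5 into September → September 5.

September 5, 2002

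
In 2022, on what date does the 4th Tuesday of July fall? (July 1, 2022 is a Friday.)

July 2022 begins on a Friday, so the first Tuesday is July 5 (4 days later).
The 4th Tuesday is 3 weeks later: 5 + 21 = 26.

26 July 2022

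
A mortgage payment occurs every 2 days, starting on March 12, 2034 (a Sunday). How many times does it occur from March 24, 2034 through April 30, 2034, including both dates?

19

Occurrences land 2·i days after March 12, 2034 for i = 0, 1, 2, …
March 24, 2034 is 12 days after the start; 12 ÷ 2 = 6 remainder 0. First occurrence in the window: #7 on March 24, 2034 (6×2 = 12 days in).
April 30, 2034 is 49 days after the start; 49 ÷ 2 = 24 remainder 1. Last occurrence in the window: #25 on April 29, 2034.
Occurrences #7 through #25: 19 in total.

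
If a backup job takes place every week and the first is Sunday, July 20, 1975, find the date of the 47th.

The 47th occurrence is 46 intervals after the first: 46 × 7 = 322 days after July 20, 1975.
July has 31 days — 11 days to the end of July leaves 311.
August has 31 days (280 left).
September has 30 days (250 left).
October has 31 days (219 left).
November has 30 days (189 left).
December has 31 days (158 left).
January has 31 days (127 left).
February has 29 days (98 left).
March has 31 days (67 left).
April has 30 days (37 left).
May has 31 days (6 left).
6 days into June → June 6, 1976.

June 6, 1976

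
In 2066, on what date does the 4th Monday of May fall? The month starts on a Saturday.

May 2066 begins on a Saturday, so the first Monday is May 3 (2 days later).
The 4th Monday is 3 weeks later: 3 + 21 = 24.

May 24, 2066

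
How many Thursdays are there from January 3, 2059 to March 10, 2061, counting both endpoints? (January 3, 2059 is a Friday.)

January 3, 2059 is a Friday; the first Thursday on or after it is January 9, 2059 (6 days later).
From January 9, 2059 to March 10, 2061: 356 + 366 + 69 = 791 days (rest of 2059, 2060, to March 10, 2061 in 2061).
791 ÷ 7 = 113 full weeks with remainder 0, so 113 more Thursdays after the first → 114.

114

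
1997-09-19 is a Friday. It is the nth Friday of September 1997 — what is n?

3rd

Day 19 falls in week ⌈19/7⌉ of the month.
Days 1–7 hold the 1st Friday, 8–14 the 2nd, 15–21 the 3rd, 22–28 the 4th, 29–31 the 5th.
19 is in the range for the 3rd.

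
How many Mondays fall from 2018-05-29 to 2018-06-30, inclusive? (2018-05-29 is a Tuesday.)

2018-05-29 is a Tuesday; the first Monday on or after it is 2018-06-04 (6 days later).
From 2018-06-04 to 2018-06-30 is 30 − 4 = 26 days.
26 ÷ 7 = 3 full weeks with remainder 5, so 3 more Mondays after the first → 4.

4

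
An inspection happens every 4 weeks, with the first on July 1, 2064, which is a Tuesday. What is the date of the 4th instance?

September 23, 2064

The 4th occurrence is 3 intervals after the first: 3 × 28 = 84 days after July 1, 2064.
July has 31 days — 30 days to the end of July leaves 54.
August has 31 days (23 left).
23 days into September → September 23, 2064.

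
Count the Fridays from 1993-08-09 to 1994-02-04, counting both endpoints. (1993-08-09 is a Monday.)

1993-08-09 is a Monday; the first Friday on or after it is 1993-08-13 (4 days later).
From 1993-08-13 to 1994-02-04: 18 + 30 + 31 + 30 + 31 + 31 + 4 = 175 days (rest of August, September, October, November, December, January, February).
175 ÷ 7 = 25 full weeks with remainder 0, so 25 more Fridays after the first → 26.

26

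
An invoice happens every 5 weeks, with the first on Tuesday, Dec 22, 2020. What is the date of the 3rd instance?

Mar 2, 2021

The 3rd occurrence is 2 intervals after the first: 2 × 35 = 70 days after Dec 22, 2020.
Dec has 31 days — 9 days to the end of Dec leaves 61.
Jan has 31 days (30 left).
Feb has 28 days (2 left).
2 days into Mar → Mar 2, 2021.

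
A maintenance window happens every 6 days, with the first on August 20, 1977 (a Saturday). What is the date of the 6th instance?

September 19, 1977

The 6th occurrence is 5 intervals after the first: 5 × 6 = 30 days after August 20, 1977.
August has 31 days — 11 days to the end of August leaves 19.
19 days into September → September 19, 1977.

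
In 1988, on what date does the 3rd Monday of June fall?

The first Monday of June 1988 is June 6.
The 3rd Monday is 2 weeks later: 6 + 14 = 20.

20 June 1988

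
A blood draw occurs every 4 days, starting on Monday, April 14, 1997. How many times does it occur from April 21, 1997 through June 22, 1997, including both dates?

16

Occurrences land 4·i days after April 14, 1997 for i = 0, 1, 2, …
April 21, 1997 is 7 days after the start; 7 ÷ 4 = 1 remainder 3; since the remainder is 3, round up to i = 2. First occurrence in the window: #3 on April 22, 1997 (2×4 = 8 days in).
June 22, 1997 is 69 days after the start; 69 ÷ 4 = 17 remainder 1. Last occurrence in the window: #18 on June 21, 1997.
Occurrences #3 through #18: 16 in total.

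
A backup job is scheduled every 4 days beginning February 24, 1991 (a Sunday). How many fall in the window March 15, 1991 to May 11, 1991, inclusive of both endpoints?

15

Occurrences land 4·i days after February 24, 1991 for i = 0, 1, 2, …
March 15, 1991 is 19 days after the start; 19 ÷ 4 = 4 remainder 3; since the remainder is 3, round up to i = 5. First occurrence in the window: #6 on March 16, 1991 (5×4 = 20 days in).
May 11, 1991 is 76 days after the start; 76 ÷ 4 = 19 remainder 0. Last occurrence in the window: #20 on May 11, 1991.
Occurrences #6 through #20: 15 in total.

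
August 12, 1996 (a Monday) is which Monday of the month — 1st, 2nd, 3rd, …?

Day 12 falls in week ⌈12/7⌉ of the month.
Days 1–7 hold the 1st Monday, 8–14 the 2nd, 15–21 the 3rd, 22–28 the 4th, 29–31 the 5th.
12 is in the range for the 2nd.

2nd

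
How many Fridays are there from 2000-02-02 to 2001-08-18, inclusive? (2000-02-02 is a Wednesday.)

2000-02-02 is a Wednesday; the first Friday on or after it is 2000-02-04 (2 days later).
From 2000-02-04 to 2001-08-18: 331 + 230 = 561 days (rest of 2000, to 2001-08-18 in 2001).
561 ÷ 7 = 80 full weeks with remainder 1, so 80 more Fridays after the first → 81.

81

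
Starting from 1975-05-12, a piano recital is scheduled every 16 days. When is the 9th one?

1975-09-17

The 9th occurrence is 8 intervals after the first: 8 × 16 = 128 days after 1975-05-12.
May has 31 days — 19 days to the end of May leaves 109.
June has 30 days (79 left).
July has 31 days (48 left).
August has 31 days (17 left).
17 days into September → 1975-09-17.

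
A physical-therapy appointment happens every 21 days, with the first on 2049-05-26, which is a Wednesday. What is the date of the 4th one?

The 4th occurrence is 3 intervals after the first: 3 × 21 = 63 days after 2049-05-26.
May has 31 days — 5 days to the end of May leaves 58.
June has 30 days (28 left).
28 days into July → 2049-07-28.

2049-07-28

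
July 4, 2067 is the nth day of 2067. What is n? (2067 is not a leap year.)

Days in months before July: 31 + 28 + 31 + 30 + 31 + 30 = 181.
Plus 4 days into July → day 185.

185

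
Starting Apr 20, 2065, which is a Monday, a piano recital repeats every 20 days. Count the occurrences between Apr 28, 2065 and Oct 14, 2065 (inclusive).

Occurrences land 20·i days after Apr 20, 2065 for i = 0, 1, 2, …
Apr 28, 2065 is 8 days after the start; 8 ÷ 20 = 0 remainder 8; since the remainder is 8, round up to i = 1. First occurrence in the window: #2 on May 10, 2065 (1×20 = 20 days in).
Oct 14, 2065 is 177 days after the start; 177 ÷ 20 = 8 remainder 17. Last occurrence in the window: #9 on Sep 27, 2065.
Occurrences #2 through #9: 8 in total.

8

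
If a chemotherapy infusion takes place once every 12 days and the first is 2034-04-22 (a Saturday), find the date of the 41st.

2035-08-15

The 41st occurrence is 40 intervals after the first: 40 × 12 = 480 days after 2034-04-22.
April has 30 days — 8 days to the end of April leaves 472.
From end of April to end of 2034 is 245 days (227 left).
January has 31 days (196 left).
February has 28 days (168 left).
March has 31 days (137 left).
April has 30 days (107 left).
May has 31 days (76 left).
June has 30 days (46 left).
July has 31 days (15 left).
15 days into August → 2035-08-15.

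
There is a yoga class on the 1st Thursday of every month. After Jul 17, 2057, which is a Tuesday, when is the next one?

Jul 2057 starts on a Sunday, so its 1st Thursday is Jul 5, 2057 (4 days in).
That is not after Jul 17, 2057, so look at Aug 2057.
Aug 2057 starts on a Wednesday, so its 1st Thursday is Aug 2, 2057 (1 day in).

Aug 2, 2057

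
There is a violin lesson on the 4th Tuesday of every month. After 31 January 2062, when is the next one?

January 2062 starts on a Sunday; its first Tuesday is the 3rd, so the 4th Tuesday is the 24th — 24 January 2062.
That is not after 31 January 2062, so look at February 2062.
February 2062 starts on a Wednesday; its first Tuesday is the 7th, so the 4th Tuesday is the 28th — 28 February 2062.

28 February 2062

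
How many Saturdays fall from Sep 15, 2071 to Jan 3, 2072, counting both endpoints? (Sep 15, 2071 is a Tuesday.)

16

Sep 15, 2071 is a Tuesday; the first Saturday on or after it is Sep 19, 2071 (4 days later).
From Sep 19, 2071 to Jan 3, 2072: 11 + 31 + 30 + 31 + 3 = 106 days (rest of Sep, Oct, Nov, Dec, Jan).
106 ÷ 7 = 15 full weeks with remainder 1, so 15 more Saturdays after the first → 16.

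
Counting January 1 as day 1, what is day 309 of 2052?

November 4, 2052

January has 31 days (309 − 31 = 278 remain).
February has 29 days (278 − 29 = 249 remain).
March has 31 days (249 − 31 = 218 remain).
April has 30 days (218 − 30 = 188 remain).
May has 31 days (188 − 31 = 157 remain).
June has 30 days (157 − 30 = 127 remain).
July has 31 days (127 − 31 = 96 remain).
August has 31 days (96 − 31 = 65 remain).
September has 30 days (65 − 30 = 35 remain).
October has 31 days (35 − 31 = 4 remain).
4 into November → November 4.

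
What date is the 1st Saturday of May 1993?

The first Saturday of May 1993 is May 1.

1 May 1993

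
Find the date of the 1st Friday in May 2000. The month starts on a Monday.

2000-05-05

May 2000 begins on a Monday, so the first Friday is May 5 (4 days later).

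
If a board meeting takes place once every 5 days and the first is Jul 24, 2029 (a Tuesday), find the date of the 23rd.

The 23rd occurrence is 22 intervals after the first: 22 × 5 = 110 days after Jul 24, 2029.
Jul has 31 days — 7 days to the end of Jul leaves 103.
Aug has 31 days (72 left).
Sep has 30 days (42 left).
Oct has 31 days (11 left).
11 days into Nov → Nov 11, 2029.

Nov 11, 2029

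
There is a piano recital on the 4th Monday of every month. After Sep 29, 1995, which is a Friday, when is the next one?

Sep 1995 starts on a Friday; its first Monday is the 4th, so the 4th Monday is the 25th — Sep 25, 1995.
That is not after Sep 29, 1995, so look at Oct 1995.
Oct 1995 starts on a Sunday; its first Monday is the 2nd, so the 4th Monday is the 23rd — Oct 23, 1995.

Oct 23, 1995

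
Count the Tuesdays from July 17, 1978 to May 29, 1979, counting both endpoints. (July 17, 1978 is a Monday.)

46

July 17, 1978 is a Monday; the first Tuesday on or after it is July 18, 1978 (1 day later).
From July 18, 1978 to May 29, 1979: 13 + 31 + 30 + 31 + 30 + 31 + 31 + 28 + 31 + 30 + 29 = 315 days (rest of July, August, September, October, November, December, January, February, March, April, May).
315 ÷ 7 = 45 full weeks with remainder 0, so 45 more Tuesdays after the first → 46.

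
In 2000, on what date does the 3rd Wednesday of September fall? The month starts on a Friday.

September 2000 begins on a Friday, so the first Wednesday is September 6 (5 days later).
The 3rd Wednesday is 2 weeks later: 6 + 14 = 20.

20 September 2000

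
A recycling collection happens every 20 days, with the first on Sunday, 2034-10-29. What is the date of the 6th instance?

The 6th occurrence is 5 intervals after the first: 5 × 20 = 100 days after 2034-10-29.
October has 31 days — 2 days to the end of October leaves 98.
November has 30 days (68 left).
December has 31 days (37 left).
January has 31 days (6 left).
6 days into February → 2035-02-06.

2035-02-06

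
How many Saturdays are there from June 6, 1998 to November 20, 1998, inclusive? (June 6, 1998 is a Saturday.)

June 6, 1998 is a Saturday; the first Saturday on or after it is June 6, 1998.
From June 6, 1998 to November 20, 1998: 24 + 31 + 31 + 30 + 31 + 20 = 167 days (rest of June, July, August, September, October, November).
167 ÷ 7 = 23 full weeks with remainder 6, so 23 more Saturdays after the first → 24.

24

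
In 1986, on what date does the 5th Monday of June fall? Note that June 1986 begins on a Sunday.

1986-06-30

June 1986 begins on a Sunday, so the first Monday is June 2 (1 day later).
The 5th Monday is 4 weeks later: 2 + 28 = 30.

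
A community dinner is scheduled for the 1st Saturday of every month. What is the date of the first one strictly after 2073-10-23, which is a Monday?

October 2073 starts on a Sunday, so its 1st Saturday is 2073-10-07 (6 days in).
That is not after 2073-10-23, so look at November 2073.
November 2073 starts on a Wednesday, so its 1st Saturday is 2073-11-04 (3 days in).

2073-11-04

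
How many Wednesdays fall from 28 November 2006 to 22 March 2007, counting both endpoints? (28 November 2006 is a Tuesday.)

17

28 November 2006 is a Tuesday; the first Wednesday on or after it is 29 November 2006 (1 day later).
From 29 November 2006 to 22 March 2007: 1 + 31 + 31 + 28 + 22 = 113 days (rest of November, December, January, February, March).
113 ÷ 7 = 16 full weeks with remainder 1, so 16 more Wednesdays after the first → 17.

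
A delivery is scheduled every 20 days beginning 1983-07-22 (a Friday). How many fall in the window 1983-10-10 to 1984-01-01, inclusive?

5

Occurrences land 20·i days after 1983-07-22 for i = 0, 1, 2, …
1983-10-10 is 80 days after the start; 80 ÷ 20 = 4 remainder 0. First occurrence in the window: #5 on 1983-10-10 (4×20 = 80 days in).
1984-01-01 is 163 days after the start; 163 ÷ 20 = 8 remainder 3. Last occurrence in the window: #9 on 1983-12-29.
Occurrences #5 through #9: 5 in total.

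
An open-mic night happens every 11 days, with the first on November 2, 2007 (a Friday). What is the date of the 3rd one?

The 3rd occurrence is 2 intervals after the first: 2 × 11 = 22 days after November 2, 2007.
22 days later is November 24, 2007.

November 24, 2007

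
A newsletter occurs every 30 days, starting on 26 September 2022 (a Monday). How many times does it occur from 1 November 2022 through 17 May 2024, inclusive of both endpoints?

Occurrences land 30·i days after 26 September 2022 for i = 0, 1, 2, …
1 November 2022 is 36 days after the start; 36 ÷ 30 = 1 remainder 6; since the remainder is 6, round up to i = 2. First occurrence in the window: #3 on 25 November 2022 (2×30 = 60 days in).
17 May 2024 is 599 days after the start; 599 ÷ 30 = 19 remainder 29. Last occurrence in the window: #20 on 18 April 2024.
Occurrences #3 through #20: 18 in total.

18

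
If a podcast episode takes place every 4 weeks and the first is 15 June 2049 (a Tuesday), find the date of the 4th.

The 4th occurrence is 3 intervals after the first: 3 × 28 = 84 days after 15 June 2049.
June has 30 days — 15 days to the end of June leaves 69.
July has 31 days (38 left).
August has 31 days (7 left).
7 days into September → 7 September 2049.

7 September 2049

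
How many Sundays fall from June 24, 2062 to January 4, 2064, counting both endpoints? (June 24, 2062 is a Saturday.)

80

June 24, 2062 is a Saturday; the first Sunday on or after it is June 25, 2062 (1 day later).
From June 25, 2062 to January 4, 2064: 189 + 365 + 4 = 558 days (rest of 2062, 2063, to January 4, 2064 in 2064).
558 ÷ 7 = 79 full weeks with remainder 5, so 79 more Sundays after the first → 80.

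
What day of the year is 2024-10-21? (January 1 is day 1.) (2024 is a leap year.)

295

Days in months before October: 31 + 29 + 31 + 30 + 31 + 30 + 31 + 31 + 30 = 274.
Plus 21 days into October → day 295.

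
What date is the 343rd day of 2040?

Dec 8, 2040

Jan has 31 days (343 − 31 = 312 remain).
Feb has 29 days (312 − 29 = 283 remain).
Mar has 31 days (283 − 31 = 252 remain).
Apr has 30 days (252 − 30 = 222 remain).
May has 31 days (222 − 31 = 191 remain).
Jun has 30 days (191 − 30 = 161 remain).
Jul has 31 days (161 − 31 = 130 remain).
Aug has 31 days (130 − 31 = 99 remain).
Sep has 30 days (99 − 30 = 69 remain).
Oct has 31 days (69 − 31 = 38 remain).
Nov has 30 days (38 − 30 = 8 remain).
8 into Dec → Dec 8.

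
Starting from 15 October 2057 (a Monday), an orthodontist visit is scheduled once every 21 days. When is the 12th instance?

3 June 2058

The 12th occurrence is 11 intervals after the first: 11 × 21 = 231 days after 15 October 2057.
October has 31 days — 16 days to the end of October leaves 215.
November has 30 days (185 left).
December has 31 days (154 left).
January has 31 days (123 left).
February has 28 days (95 left).
March has 31 days (64 left).
April has 30 days (34 left).
May has 31 days (3 left).
3 days into June → 3 June 2058.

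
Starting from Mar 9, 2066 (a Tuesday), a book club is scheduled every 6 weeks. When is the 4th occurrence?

Jul 13, 2066

The 4th occurrence is 3 intervals after the first: 3 × 42 = 126 days after Mar 9, 2066.
Mar has 31 days — 22 days to the end of Mar leaves 104.
Apr has 30 days (74 left).
May has 31 days (43 left).
Jun has 30 days (13 left).
13 days into Jul → Jul 13, 2066.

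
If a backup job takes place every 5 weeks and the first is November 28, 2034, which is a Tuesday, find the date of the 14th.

The 14th occurrence is 13 intervals after the first: 13 × 35 = 455 days after November 28, 2034.
November has 30 days — 2 days to the end of November leaves 453.
From end of November to end of 2034 is 31 days (422 left).
2035 has 365 days (57 left).
January has 31 days (26 left).
26 days into February → February 26, 2036.

February 26, 2036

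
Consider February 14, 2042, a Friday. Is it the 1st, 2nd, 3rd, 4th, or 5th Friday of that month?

2nd

Day 14 falls in week ⌈14/7⌉ of the month.
Days 1–7 hold the 1st Friday, 8–14 the 2nd, 15–21 the 3rd, 22–28 the 4th, 29–31 the 5th.
14 is in the range for the 2nd.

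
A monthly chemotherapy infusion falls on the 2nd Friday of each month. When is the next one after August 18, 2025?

August 2025 starts on a Friday; its first Friday is the 1st, so the 2nd Friday is the 8th — August 8, 2025.
That is not after August 18, 2025, so look at September 2025.
September 2025 starts on a Monday; its first Friday is the 5th, so the 2nd Friday is the 12th — September 12, 2025.

September 12, 2025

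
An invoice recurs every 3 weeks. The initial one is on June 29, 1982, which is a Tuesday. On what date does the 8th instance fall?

November 23, 1982

The 8th occurrence is 7 intervals after the first: 7 × 21 = 147 days after June 29, 1982.
June has 30 days — 1 day to the end of June leaves 146.
July has 31 days (115 left).
August has 31 days (84 left).
September has 30 days (54 left).
October has 31 days (23 left).
23 days into November → November 23, 1982.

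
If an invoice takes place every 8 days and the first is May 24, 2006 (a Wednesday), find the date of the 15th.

September 13, 2006

The 15th occurrence is 14 intervals after the first: 14 × 8 = 112 days after May 24, 2006.
May has 31 days — 7 days to the end of May leaves 105.
June has 30 days (75 left).
July has 31 days (44 left).
August has 31 days (13 left).
13 days into September → September 13, 2006.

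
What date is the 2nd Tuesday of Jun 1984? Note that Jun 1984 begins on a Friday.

Jun 12, 1984

Jun 1984 begins on a Friday, so the first Tuesday is Jun 5 (4 days later).
The 2nd Tuesday is 1 weeks later: 5 + 7 = 12.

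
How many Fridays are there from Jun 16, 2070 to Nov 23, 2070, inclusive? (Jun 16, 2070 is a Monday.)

23

Jun 16, 2070 is a Monday; the first Friday on or after it is Jun 20, 2070 (4 days later).
From Jun 20, 2070 to Nov 23, 2070: 10 + 31 + 31 + 30 + 31 + 23 = 156 days (rest of Jun, Jul, Aug, Sep, Oct, Nov).
156 ÷ 7 = 22 full weeks with remainder 2, so 22 more Fridays after the first → 23.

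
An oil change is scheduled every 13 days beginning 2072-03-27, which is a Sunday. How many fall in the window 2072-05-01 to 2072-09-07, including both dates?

Occurrences land 13·i days after 2072-03-27 for i = 0, 1, 2, …
2072-05-01 is 35 days after the start; 35 ÷ 13 = 2 remainder 9; since the remainder is 9, round up to i = 3. First occurrence in the window: #4 on 2072-05-05 (3×13 = 39 days in).
2072-09-07 is 164 days after the start; 164 ÷ 13 = 12 remainder 8. Last occurrence in the window: #13 on 2072-08-30.
Occurrences #4 through #13: 10 in total.

10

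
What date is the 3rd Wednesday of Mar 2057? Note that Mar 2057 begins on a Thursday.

Mar 2057 begins on a Thursday, so the first Wednesday is Mar 7 (6 days later).
The 3rd Wednesday is 2 weeks later: 7 + 14 = 21.

Mar 21, 2057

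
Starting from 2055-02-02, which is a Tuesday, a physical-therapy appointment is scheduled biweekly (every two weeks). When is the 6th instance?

The 6th occurrence is 5 intervals after the first: 5 × 14 = 70 days after 2055-02-02.
February has 28 days — 26 days to the end of February leaves 44.
March has 31 days (13 left).
13 days into April → 2055-04-13.

2055-04-13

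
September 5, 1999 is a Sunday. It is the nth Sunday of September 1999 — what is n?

1st

Day 5 falls in week ⌈5/7⌉ of the month.
Days 1–7 hold the 1st Sunday, 8–14 the 2nd, 15–21 the 3rd, 22–28 the 4th, 29–31 the 5th.
5 is in the range for the 1st.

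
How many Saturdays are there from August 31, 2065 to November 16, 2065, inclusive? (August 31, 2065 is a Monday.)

11

August 31, 2065 is a Monday; the first Saturday on or after it is September 5, 2065 (5 days later).
From September 5, 2065 to November 16, 2065: 25 + 31 + 16 = 72 days (rest of September, October, November).
72 ÷ 7 = 10 full weeks with remainder 2, so 10 more Saturdays after the first → 11.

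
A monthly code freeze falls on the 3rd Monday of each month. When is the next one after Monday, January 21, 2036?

February 18, 2036

January 2036 starts on a Tuesday; its first Monday is the 7th, so the 3rd Monday is the 21st — January 21, 2036.
That is not after January 21, 2036, so look at February 2036.
February 2036 starts on a Friday; its first Monday is the 4th, so the 3rd Monday is the 18th — February 18, 2036.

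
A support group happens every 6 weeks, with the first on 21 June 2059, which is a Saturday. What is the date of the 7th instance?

28 February 2060

The 7th occurrence is 6 intervals after the first: 6 × 42 = 252 days after 21 June 2059.
June has 30 days — 9 days to the end of June leaves 243.
July has 31 days (212 left).
August has 31 days (181 left).
September has 30 days (151 left).
October has 31 days (120 left).
November has 30 days (90 left).
December has 31 days (59 left).
January has 31 days (28 left).
28 days into February → 28 February 2060.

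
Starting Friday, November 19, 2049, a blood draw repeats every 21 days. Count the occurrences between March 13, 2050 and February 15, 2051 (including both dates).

Occurrences land 21·i days after November 19, 2049 for i = 0, 1, 2, …
March 13, 2050 is 114 days after the start; 114 ÷ 21 = 5 remainder 9; since the remainder is 9, round up to i = 6. First occurrence in the window: #7 on March 25, 2050 (6×21 = 126 days in).
February 15, 2051 is 453 days after the start; 453 ÷ 21 = 21 remainder 12. Last occurrence in the window: #22 on February 3, 2051.
Occurrences #7 through #22: 16 in total.

16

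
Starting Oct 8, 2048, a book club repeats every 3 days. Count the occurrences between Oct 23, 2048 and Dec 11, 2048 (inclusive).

17

Occurrences land 3·i days after Oct 8, 2048 for i = 0, 1, 2, …
Oct 23, 2048 is 15 days after the start; 15 ÷ 3 = 5 remainder 0. First occurrence in the window: #6 on Oct 23, 2048 (5×3 = 15 days in).
Dec 11, 2048 is 64 days after the start; 64 ÷ 3 = 21 remainder 1. Last occurrence in the window: #22 on Dec 10, 2048.
Occurrences #6 through #22: 17 in total.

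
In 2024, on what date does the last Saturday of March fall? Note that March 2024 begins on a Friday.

March 2024 begins on a Friday, so the first Saturday is March 2 (1 day later).
March 2024 has 31 days. Adding weeks: 2, 9, 16, 23, 30 — the last one ≤ 31 is the 30th.

March 30, 2024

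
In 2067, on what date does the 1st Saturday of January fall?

January 1, 2067

January 2067 begins on a Saturday, so the first Saturday is January 1.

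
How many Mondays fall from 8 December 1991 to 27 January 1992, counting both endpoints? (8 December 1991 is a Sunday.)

8

8 December 1991 is a Sunday; the first Monday on or after it is 9 December 1991 (1 day later).
From 9 December 1991 to 27 January 1992: 22 + 27 = 49 days (rest of December, January).
49 ÷ 7 = 7 full weeks with remainder 0, so 7 more Mondays after the first → 8.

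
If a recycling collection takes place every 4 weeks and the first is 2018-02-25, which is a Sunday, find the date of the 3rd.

The 3rd occurrence is 2 intervals after the first: 2 × 28 = 56 days after 2018-02-25.
February has 28 days — 3 days to the end of February leaves 53.
March has 31 days (22 left).
22 days into April → 2018-04-22.

2018-04-22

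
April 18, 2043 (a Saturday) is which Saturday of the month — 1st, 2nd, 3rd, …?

Day 18 falls in week ⌈18/7⌉ of the month.
Days 1–7 hold the 1st Saturday, 8–14 the 2nd, 15–21 the 3rd, 22–28 the 4th, 29–31 the 5th.
18 is in the range for the 3rd.

3rd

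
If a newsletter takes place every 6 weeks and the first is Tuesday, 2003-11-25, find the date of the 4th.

The 4th occurrence is 3 intervals after the first: 3 × 42 = 126 days after 2003-11-25.
November has 30 days — 5 days to the end of November leaves 121.
December has 31 days (90 left).
January has 31 days (59 left).
February has 29 days (30 left).
30 days into March → 2004-03-30.

2004-03-30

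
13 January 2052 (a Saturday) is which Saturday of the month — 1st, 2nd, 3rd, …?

Day 13 falls in week ⌈13/7⌉ of the month.
Days 1–7 hold the 1st Saturday, 8–14 the 2nd, 15–21 the 3rd, 22–28 the 4th, 29–31 the 5th.
13 is in the range for the 2nd.

2nd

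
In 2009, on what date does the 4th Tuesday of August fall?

August 25, 2009

The first Tuesday of August 2009 is August 4.
The 4th Tuesday is 3 weeks later: 4 + 21 = 25.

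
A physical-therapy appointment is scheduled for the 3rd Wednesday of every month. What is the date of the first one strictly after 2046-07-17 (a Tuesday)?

2046-07-18

July 2046 starts on a Sunday; its first Wednesday is the 4th, so the 3rd Wednesday is the 18th — 2046-07-18.
2046-07-18 is after 2046-07-17, so that is the next one.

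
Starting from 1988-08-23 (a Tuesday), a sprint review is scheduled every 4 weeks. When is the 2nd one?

1988-09-20

The 2nd occurrence is 1 interval after the first: 1 × 28 = 28 days after 1988-08-23.
August has 31 days — 8 days to the end of August leaves 20.
20 days into September → 1988-09-20.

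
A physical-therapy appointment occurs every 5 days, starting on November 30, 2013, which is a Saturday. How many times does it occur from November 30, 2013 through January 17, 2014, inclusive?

10

Occurrences land 5·i days after November 30, 2013 for i = 0, 1, 2, …
The window opens on the start date, so the first occurrence inside is #1 on November 30, 2013.
January 17, 2014 is 48 days after the start; 48 ÷ 5 = 9 remainder 3. Last occurrence in the window: #10 on January 14, 2014.
Occurrences #1 through #10: 10 in total.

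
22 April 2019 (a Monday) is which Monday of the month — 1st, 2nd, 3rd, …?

4th

Day 22 falls in week ⌈22/7⌉ of the month.
Days 1–7 hold the 1st Monday, 8–14 the 2nd, 15–21 the 3rd, 22–28 the 4th, 29–31 the 5th.
22 is in the range for the 4th.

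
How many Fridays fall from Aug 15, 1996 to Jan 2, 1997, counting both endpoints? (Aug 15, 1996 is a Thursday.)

Aug 15, 1996 is a Thursday; the first Friday on or after it is Aug 16, 1996 (1 day later).
From Aug 16, 1996 to Jan 2, 1997: 15 + 30 + 31 + 30 + 31 + 2 = 139 days (rest of Aug, Sep, Oct, Nov, Dec, Jan).
139 ÷ 7 = 19 full weeks with remainder 6, so 19 more Fridays after the first → 20.

20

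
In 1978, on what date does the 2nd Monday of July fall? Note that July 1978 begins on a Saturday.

July 1978 begins on a Saturday, so the first Monday is July 3 (2 days later).
The 2nd Monday is 1 weeks later: 3 + 7 = 10.

1978-07-10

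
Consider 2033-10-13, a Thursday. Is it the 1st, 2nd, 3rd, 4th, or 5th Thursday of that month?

2nd

Day 13 falls in week ⌈13/7⌉ of the month.
Days 1–7 hold the 1st Thursday, 8–14 the 2nd, 15–21 the 3rd, 22–28 the 4th, 29–31 the 5th.
13 is in the range for the 2nd.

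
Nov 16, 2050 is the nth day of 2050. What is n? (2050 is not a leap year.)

Days in months before Nov: 31 + 28 + 31 + 30 + 31 + 30 + 31 + 31 + 30 + 31 = 304.
Plus 16 days into Nov → day 320.

320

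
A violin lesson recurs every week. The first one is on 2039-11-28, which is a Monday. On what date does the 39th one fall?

2040-08-20

The 39th occurrence is 38 intervals after the first: 38 × 7 = 266 days after 2039-11-28.
November has 30 days — 2 days to the end of November leaves 264.
December has 31 days (233 left).
January has 31 days (202 left).
February has 29 days (173 left).
March has 31 days (142 left).
April has 30 days (112 left).
May has 31 days (81 left).
June has 30 days (51 left).
July has 31 days (20 left).
20 days into August → 2040-08-20.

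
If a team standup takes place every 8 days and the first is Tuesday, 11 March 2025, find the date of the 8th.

6 May 2025

The 8th occurrence is 7 intervals after the first: 7 × 8 = 56 days after 11 March 2025.
March has 31 days — 20 days to the end of March leaves 36.
April has 30 days (6 left).
6 days into May → 6 May 2025.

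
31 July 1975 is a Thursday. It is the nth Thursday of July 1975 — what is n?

5th

Day 31 falls in week ⌈31/7⌉ of the month.
Days 1–7 hold the 1st Thursday, 8–14 the 2nd, 15–21 the 3rd, 22–28 the 4th, 29–31 the 5th.
31 is in the range for the 5th.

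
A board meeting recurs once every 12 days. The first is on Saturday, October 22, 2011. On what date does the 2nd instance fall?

November 3, 2011

The 2nd occurrence is 1 interval after the first: 1 × 12 = 12 days after October 22, 2011.
October has 31 days — 9 days to the end of October leaves 3.
3 days into November → November 3, 2011.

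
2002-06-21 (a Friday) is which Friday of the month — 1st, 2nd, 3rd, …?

Day 21 falls in week ⌈21/7⌉ of the month.
Days 1–7 hold the 1st Friday, 8–14 the 2nd, 15–21 the 3rd, 22–28 the 4th, 29–31 the 5th.
21 is in the range for the 3rd.

3rd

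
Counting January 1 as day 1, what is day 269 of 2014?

Sep 26, 2014

Jan has 31 days (269 − 31 = 238 remain).
Feb has 28 days (238 − 28 = 210 remain).
Mar has 31 days (210 − 31 = 179 remain).
Apr has 30 days (179 − 30 = 149 remain).
May has 31 days (149 − 31 = 118 remain).
Jun has 30 days (118 − 30 = 88 remain).
Jul has 31 days (88 − 31 = 57 remain).
Aug has 31 days (57 − 31 = 26 remain).
26 into Sep → Sep 26.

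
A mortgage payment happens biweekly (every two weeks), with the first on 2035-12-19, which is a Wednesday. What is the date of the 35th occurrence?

The 35th occurrence is 34 intervals after the first: 34 × 14 = 476 days after 2035-12-19.
December has 31 days — 12 days to the end of December leaves 464.
2036 has 366 days (98 left).
January has 31 days (67 left).
February has 28 days (39 left).
March has 31 days (8 left).
8 days into April → 2037-04-08.

2037-04-08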